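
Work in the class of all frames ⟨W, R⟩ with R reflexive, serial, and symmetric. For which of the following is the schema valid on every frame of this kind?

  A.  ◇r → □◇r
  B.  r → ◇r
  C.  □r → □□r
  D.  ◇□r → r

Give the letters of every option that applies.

(A) ◇r → □◇r (axiom 5) characterises the euclidean frames. Such an R need not be euclidean — not valid.
(B) r → ◇r (the dual of axiom T) characterises the reflexive frames. Every such R is reflexive — valid.
(C) axiom 4: valid iff R is transitive. Such an R need not be transitive — not valid.
(D) ◇□r → r is the dual of axiom B, which corresponds to symmetry. Every such R is symmetric — valid.

B, D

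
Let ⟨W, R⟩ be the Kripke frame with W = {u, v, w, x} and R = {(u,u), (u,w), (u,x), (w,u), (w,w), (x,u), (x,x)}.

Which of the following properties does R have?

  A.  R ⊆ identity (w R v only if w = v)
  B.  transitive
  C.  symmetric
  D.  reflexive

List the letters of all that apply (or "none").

C

(A) not ⊆ identity: u R w with u ≠ w.
(B) not transitive: w R u and u R x but not w R x.
(C) symmetric: every R-edge is matched by its reverse.
(D) not reflexive: not v R v.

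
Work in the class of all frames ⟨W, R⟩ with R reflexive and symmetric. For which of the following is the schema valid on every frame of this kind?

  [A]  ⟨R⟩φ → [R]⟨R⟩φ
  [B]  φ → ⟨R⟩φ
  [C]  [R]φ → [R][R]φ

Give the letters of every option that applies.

B

Reflexive relations are serial.
(A) ⟨R⟩φ → [R]⟨R⟩φ is axiom 5, which corresponds to the euclidean property. Such an R need not be euclidean — not valid.
(B) φ → ⟨R⟩φ is the dual of axiom T, which corresponds to reflexivity. Every such R is reflexive — valid.
(C) [R]φ → [R][R]φ (axiom 4) characterises the transitive frames. Such an R need not be transitive — not valid.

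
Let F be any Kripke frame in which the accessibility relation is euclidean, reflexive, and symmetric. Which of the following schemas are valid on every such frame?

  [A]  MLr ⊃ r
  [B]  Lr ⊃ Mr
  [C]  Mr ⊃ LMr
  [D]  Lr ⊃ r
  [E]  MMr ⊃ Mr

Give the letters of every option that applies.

A relation that is euclidean, reflexive, and symmetric is also serial and transitive.
(A) MLr ⊃ r (the dual of axiom B) characterises the symmetric frames. Every such R is symmetric — valid.
(B) Lr ⊃ Mr is axiom D, which corresponds to seriality. Every such R is serial — valid.
(C) Mr ⊃ LMr (axiom 5) characterises the euclidean frames. Every such R is euclidean — valid.
(D) axiom T: valid iff R is reflexive. Every such R is reflexive — valid.
(E) the dual of axiom 4: valid iff R is transitive. Every such R is transitive — valid.

A, B, C, D, E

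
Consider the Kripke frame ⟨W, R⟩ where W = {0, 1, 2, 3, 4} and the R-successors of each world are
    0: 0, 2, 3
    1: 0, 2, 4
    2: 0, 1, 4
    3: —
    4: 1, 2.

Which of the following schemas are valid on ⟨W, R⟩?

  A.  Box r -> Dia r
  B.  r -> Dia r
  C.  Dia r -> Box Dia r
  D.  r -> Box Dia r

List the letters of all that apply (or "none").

R is not reflexive: not 1 R 1.
R is not symmetric: 0 R 3 but not 3 R 0.
R is not euclidean: 0 R 2 and 0 R 3 but not 2 R 3.
R is not serial: 3 has no R-successor.
(A) axiom D: valid iff R is serial. R is not serial — not valid.
(B) r -> Dia r is the dual of axiom T, which corresponds to reflexivity. R is not reflexive — not valid.
(C) Dia r -> Box Dia r is axiom 5, which corresponds to the euclidean property. R is not euclidean — not valid.
(D) r -> Box Dia r is axiom B, which corresponds to symmetry. R is not symmetric — not valid.

none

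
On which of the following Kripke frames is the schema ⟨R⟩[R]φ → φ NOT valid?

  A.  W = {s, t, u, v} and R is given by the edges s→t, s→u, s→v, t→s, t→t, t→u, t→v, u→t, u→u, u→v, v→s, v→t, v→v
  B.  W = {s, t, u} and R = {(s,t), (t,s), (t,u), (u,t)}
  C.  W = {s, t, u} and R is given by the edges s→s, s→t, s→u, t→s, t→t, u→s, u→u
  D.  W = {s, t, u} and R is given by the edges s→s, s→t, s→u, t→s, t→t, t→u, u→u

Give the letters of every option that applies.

The schema ⟨R⟩[R]φ → φ is the dual of axiom B; it is valid on a frame iff R is symmetric.
(A) R is not symmetric (s R u but not u R s), so the schema fails here.
(B) R is symmetric (every R-edge is matched by its reverse), so the schema is valid here.
(C) R is symmetric (every R-edge is matched by its reverse), so the schema is valid here.
(D) R is not symmetric (s R u but not u R s), so the schema fails here.

A, D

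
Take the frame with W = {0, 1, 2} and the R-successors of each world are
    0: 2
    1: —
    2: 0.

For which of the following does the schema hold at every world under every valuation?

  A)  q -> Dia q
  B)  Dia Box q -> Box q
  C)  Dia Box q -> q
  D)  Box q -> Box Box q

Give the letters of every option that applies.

C

R is not reflexive: not 0 R 0.
R is symmetric: every R-edge is matched by its reverse.
R is not transitive: 0 R 2 and 2 R 0 but not 0 R 0.
R is not euclidean: 0 R 2 and 0 R 2 but not 2 R 2.
(A) q -> Dia q is the dual of axiom T, which corresponds to reflexivity. R is not reflexive — not valid.
(B) Dia Box q -> Box q is the dual of axiom 5; it is valid on a frame exactly when R is euclidean. R is not euclidean, so not valid.
(C) the dual of axiom B: valid iff R is symmetric. R is symmetric — valid.
(D) Box q -> Box Box q (axiom 4) characterises the transitive frames. R is not transitive — not valid.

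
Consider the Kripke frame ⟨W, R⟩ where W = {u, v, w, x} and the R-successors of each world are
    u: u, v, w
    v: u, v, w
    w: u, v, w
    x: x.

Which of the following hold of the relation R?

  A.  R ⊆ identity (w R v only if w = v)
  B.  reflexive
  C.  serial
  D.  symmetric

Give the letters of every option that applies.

(A) not ⊆ identity: u R v with u ≠ v.
(B) reflexive: each world relates to itself.
(C) serial: every world has an R-successor.
(D) symmetric: every R-edge is matched by its reverse.

B, C, D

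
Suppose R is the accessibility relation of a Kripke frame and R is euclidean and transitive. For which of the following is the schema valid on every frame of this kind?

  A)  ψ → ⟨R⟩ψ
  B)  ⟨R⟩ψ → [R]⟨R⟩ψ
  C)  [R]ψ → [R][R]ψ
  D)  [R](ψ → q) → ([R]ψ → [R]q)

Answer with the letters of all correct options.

B, C, D

(A) ψ → ⟨R⟩ψ (the dual of axiom T) characterises the reflexive frames. Such an R need not be reflexive — not valid.
(B) axiom 5: valid iff R is euclidean. Every such R is euclidean — valid.
(C) [R]ψ → [R][R]ψ is axiom 4, which corresponds to transitivity. Every such R is transitive — valid.
(D) [R](ψ → q) → ([R]ψ → [R]q) is the K axiom; it holds on all frames — valid.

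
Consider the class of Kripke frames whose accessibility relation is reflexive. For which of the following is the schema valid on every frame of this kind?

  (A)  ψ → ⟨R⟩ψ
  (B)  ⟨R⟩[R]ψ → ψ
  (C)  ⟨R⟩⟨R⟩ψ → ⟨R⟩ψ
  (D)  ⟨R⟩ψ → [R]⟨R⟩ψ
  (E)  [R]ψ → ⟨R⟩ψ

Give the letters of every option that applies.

A, E

A reflexive relation is serial.
(A) ψ → ⟨R⟩ψ (the dual of axiom T) characterises the reflexive frames. Every such R is reflexive — valid.
(B) ⟨R⟩[R]ψ → ψ (the dual of axiom B) characterises the symmetric frames. Such an R need not be symmetric — not valid.
(C) the dual of axiom 4: valid iff R is transitive. Such an R need not be transitive — not valid.
(D) axiom 5: valid iff R is euclidean. Such an R need not be euclidean — not valid.
(E) [R]ψ → ⟨R⟩ψ is axiom D; it is valid on a frame exactly when R is serial. Every such R is serial, so valid.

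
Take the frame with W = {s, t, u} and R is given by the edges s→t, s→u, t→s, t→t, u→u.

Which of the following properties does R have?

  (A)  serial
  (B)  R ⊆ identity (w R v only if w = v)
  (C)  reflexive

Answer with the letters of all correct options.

A

(A) serial: every world has an R-successor.
(B) not ⊆ identity: s R t with s ≠ t.
(C) not reflexive: not s R s.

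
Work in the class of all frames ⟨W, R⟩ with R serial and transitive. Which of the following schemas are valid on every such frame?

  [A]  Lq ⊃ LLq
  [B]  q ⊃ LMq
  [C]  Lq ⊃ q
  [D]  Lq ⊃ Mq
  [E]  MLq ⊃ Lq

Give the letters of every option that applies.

A, D

(A) Lq ⊃ LLq is axiom 4, which corresponds to transitivity. Every such R is transitive — valid.
(B) axiom B: valid iff R is symmetric. Such an R need not be symmetric — not valid.
(C) Lq ⊃ q (axiom T) characterises the reflexive frames. Such an R need not be reflexive — not valid.
(D) Lq ⊃ Mq is axiom D, which corresponds to seriality. Every such R is serial — valid.
(E) the dual of axiom 5: valid iff R is euclidean. Such an R need not be euclidean — not valid.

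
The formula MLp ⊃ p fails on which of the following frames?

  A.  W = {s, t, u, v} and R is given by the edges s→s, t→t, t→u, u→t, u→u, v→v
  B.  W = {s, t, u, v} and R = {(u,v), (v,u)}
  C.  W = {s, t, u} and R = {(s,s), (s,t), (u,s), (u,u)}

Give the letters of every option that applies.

C

The schema MLp ⊃ p is the dual of axiom B; it is valid on a frame iff R is symmetric.
(A) R is symmetric (every R-edge is matched by its reverse), so the schema is valid here.
(B) R is symmetric (every R-edge is matched by its reverse), so the schema is valid here.
(C) R is not symmetric (s R t but not t R s), so the schema fails here.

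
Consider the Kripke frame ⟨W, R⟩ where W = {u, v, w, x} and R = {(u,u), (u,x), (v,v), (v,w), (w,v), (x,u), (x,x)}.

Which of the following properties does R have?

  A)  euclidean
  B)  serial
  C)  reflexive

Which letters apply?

B

(A) not euclidean: v R w and v R w but not w R w.
(B) serial: every world has an R-successor.
(C) not reflexive: not w R w.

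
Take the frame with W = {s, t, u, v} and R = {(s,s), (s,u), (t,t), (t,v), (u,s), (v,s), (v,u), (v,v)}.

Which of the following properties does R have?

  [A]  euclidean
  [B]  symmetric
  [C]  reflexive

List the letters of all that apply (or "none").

none

(A) not euclidean: t R v and t R t but not v R t.
(B) not symmetric: t R v but not v R t.
(C) not reflexive: not u R u.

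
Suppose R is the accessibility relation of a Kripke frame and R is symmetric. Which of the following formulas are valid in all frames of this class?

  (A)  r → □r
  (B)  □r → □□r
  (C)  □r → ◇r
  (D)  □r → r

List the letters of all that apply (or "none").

none

(A) r → □r is equivalent to ◇p→p; it holds exactly when R ⊆ identity. Such an R need not be a subset of the identity — not valid.
(B) □r → □□r (axiom 4) characterises the transitive frames. Such an R need not be transitive — not valid.
(C) □r → ◇r is axiom D, which corresponds to seriality. Such an R need not be serial — not valid.
(D) □r → r (axiom T) characterises the reflexive frames. Such an R need not be reflexive — not valid.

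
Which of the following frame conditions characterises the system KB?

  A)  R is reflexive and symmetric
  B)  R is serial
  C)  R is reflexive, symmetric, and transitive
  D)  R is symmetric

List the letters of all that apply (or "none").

(A) this class determines B (= KTB), not KB.
(B) this class determines D, not KB.
(C) this class determines S5, not KB.
(D) KB is sound and complete for exactly this class.

D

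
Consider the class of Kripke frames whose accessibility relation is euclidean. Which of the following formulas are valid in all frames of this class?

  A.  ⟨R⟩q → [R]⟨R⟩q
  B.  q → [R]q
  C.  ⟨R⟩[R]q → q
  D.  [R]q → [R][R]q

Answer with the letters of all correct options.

(A) ⟨R⟩q → [R]⟨R⟩q is axiom 5; it is valid on a frame exactly when R is euclidean. Every such R is euclidean, so valid.
(B) q → [R]q is equivalent to ◇p→p; it holds exactly when R ⊆ identity. Such an R need not be a subset of the identity — not valid.
(C) ⟨R⟩[R]q → q is the dual of axiom B, which corresponds to symmetry. Such an R need not be symmetric — not valid.
(D) [R]q → [R][R]q is axiom 4; it is valid on a frame exactly when R is transitive. Such an R need not be transitive, so not valid.

A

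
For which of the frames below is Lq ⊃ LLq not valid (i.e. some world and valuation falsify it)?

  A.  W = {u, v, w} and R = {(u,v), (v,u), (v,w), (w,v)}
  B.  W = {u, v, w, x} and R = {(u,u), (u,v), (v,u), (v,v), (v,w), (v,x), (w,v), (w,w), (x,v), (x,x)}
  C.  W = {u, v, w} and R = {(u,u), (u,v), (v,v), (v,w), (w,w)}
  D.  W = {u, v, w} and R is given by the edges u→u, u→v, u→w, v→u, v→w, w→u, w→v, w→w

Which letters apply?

The schema Lq ⊃ LLq is axiom 4; it is valid on a frame iff R is transitive.
(A) R is not transitive (u R v and v R u but not u R u), so the schema fails here.
(B) R is not transitive (u R v and v R w but not u R w), so the schema fails here.
(C) R is not transitive (u R v and v R w but not u R w), so the schema fails here.
(D) R is not transitive (v R u and u R v but not v R v), so the schema fails here.

A, B, C, D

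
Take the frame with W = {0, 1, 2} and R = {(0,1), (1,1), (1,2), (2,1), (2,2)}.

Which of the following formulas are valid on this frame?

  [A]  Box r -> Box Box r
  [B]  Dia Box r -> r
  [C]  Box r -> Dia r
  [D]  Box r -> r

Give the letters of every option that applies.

C

R is not reflexive: not 0 R 0.
R is not symmetric: 0 R 1 but not 1 R 0.
R is not transitive: 0 R 1 and 1 R 2 but not 0 R 2.
R is serial: every world has an R-successor.
(A) axiom 4: valid iff R is transitive. R is not transitive — not valid.
(B) Dia Box r -> r is the dual of axiom B, which corresponds to symmetry. R is not symmetric — not valid.
(C) Box r -> Dia r (axiom D) characterises the serial frames. R is serial — valid.
(D) Box r -> r is axiom T; it is valid on a frame exactly when R is reflexive. R is not reflexive, so not valid.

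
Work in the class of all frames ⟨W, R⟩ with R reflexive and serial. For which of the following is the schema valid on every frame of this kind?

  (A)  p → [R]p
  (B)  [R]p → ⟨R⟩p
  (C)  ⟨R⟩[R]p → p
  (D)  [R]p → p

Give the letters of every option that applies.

B, D

(A) p → [R]p is valid only on frames where every R-edge is a self-loop. Such an R need not be a subset of the identity — not valid.
(B) [R]p → ⟨R⟩p is axiom D; it is valid on a frame exactly when R is serial. Every such R is serial, so valid.
(C) ⟨R⟩[R]p → p is the dual of axiom B, which corresponds to symmetry. Such an R need not be symmetric — not valid.
(D) [R]p → p is axiom T, which corresponds to reflexivity. Every such R is reflexive — valid.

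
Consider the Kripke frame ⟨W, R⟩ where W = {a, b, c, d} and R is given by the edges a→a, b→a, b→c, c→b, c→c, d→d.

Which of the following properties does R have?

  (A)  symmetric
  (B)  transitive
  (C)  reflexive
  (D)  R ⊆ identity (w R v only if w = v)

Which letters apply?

none

(A) not symmetric: b R a but not a R b.
(B) not transitive: b R c and c R b but not b R b.
(C) not reflexive: not b R b.
(D) not ⊆ identity: b R a with b ≠ a.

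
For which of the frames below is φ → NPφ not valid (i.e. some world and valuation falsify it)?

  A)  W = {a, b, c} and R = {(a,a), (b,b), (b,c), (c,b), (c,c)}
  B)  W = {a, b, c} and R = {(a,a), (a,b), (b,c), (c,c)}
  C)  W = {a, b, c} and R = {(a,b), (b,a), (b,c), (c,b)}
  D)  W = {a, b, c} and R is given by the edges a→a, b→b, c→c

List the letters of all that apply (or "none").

The schema φ → NPφ is axiom B; it is valid on a frame iff R is symmetric.
(A) R is symmetric (every R-edge is matched by its reverse), so the schema is valid here.
(B) R is not symmetric (a R b but not b R a), so the schema fails here.
(C) R is symmetric (every R-edge is matched by its reverse), so the schema is valid here.
(D) R is symmetric (every R-edge is matched by its reverse), so the schema is valid here.

B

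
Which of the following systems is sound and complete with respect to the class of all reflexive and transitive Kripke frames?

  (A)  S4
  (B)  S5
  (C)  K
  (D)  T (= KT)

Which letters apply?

(A) S4 is determined by exactly this class.
(B) S5 is determined by the class of reflexive, symmetric, and transitive frames.
(C) K is determined by the class of arbitrary frames.
(D) T (= KT) is determined by the class of reflexive frames.

A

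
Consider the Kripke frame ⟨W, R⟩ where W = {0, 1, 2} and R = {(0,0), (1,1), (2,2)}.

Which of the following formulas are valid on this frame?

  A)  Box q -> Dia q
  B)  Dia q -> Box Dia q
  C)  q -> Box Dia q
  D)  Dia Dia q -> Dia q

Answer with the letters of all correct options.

A, B, C, D

R is symmetric: every R-edge is matched by its reverse.
R is transitive: R is closed under composition.
R is euclidean: any two R-successors of the same world are R-related.
R is serial: every world has an R-successor.
(A) axiom D: valid iff R is serial. R is serial — valid.
(B) Dia q -> Box Dia q is axiom 5; it is valid on a frame exactly when R is euclidean. R is euclidean, so valid.
(C) q -> Box Dia q is axiom B, which corresponds to symmetry. R is symmetric — valid.
(D) Dia Dia q -> Dia q is the dual of axiom 4, which corresponds to transitivity. R is transitive — valid.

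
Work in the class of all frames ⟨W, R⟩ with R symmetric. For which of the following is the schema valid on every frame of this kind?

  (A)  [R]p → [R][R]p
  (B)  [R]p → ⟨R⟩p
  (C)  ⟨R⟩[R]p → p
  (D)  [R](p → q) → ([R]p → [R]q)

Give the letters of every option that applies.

C, D

(A) [R]p → [R][R]p is axiom 4; it is valid on a frame exactly when R is transitive. Such an R need not be transitive, so not valid.
(B) [R]p → ⟨R⟩p is axiom D, which corresponds to seriality. Such an R need not be serial — not valid.
(C) ⟨R⟩[R]p → p is the dual of axiom B; it is valid on a frame exactly when R is symmetric. Every such R is symmetric, so valid.
(D) this is just K, valid on every normal frame.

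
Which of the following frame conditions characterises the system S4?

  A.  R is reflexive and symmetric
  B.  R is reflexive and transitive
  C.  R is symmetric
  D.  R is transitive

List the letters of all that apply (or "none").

(A) this class determines B (= KTB), not S4.
(B) S4 is sound and complete for exactly this class.
(C) this class determines KB, not S4.
(D) this class determines K4, not S4.

B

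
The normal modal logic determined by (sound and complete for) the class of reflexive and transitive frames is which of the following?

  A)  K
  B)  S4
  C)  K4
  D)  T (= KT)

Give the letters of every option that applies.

(A) K is determined by the class of arbitrary frames.
(B) S4 is determined by exactly this class.
(C) K4 is determined by the class of transitive frames.
(D) T (= KT) is determined by the class of reflexive frames.

B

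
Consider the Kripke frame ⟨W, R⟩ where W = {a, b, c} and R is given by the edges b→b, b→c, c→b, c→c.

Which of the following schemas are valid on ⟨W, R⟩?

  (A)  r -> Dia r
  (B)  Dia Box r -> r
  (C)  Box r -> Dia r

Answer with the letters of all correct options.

R is not reflexive: not a R a.
R is symmetric: every R-edge is matched by its reverse.
R is not serial: a has no R-successor.
(A) r -> Dia r is the dual of axiom T, which corresponds to reflexivity. R is not reflexive — not valid.
(B) Dia Box r -> r is the dual of axiom B; it is valid on a frame exactly when R is symmetric. R is symmetric, so valid.
(C) Box r -> Dia r is axiom D; it is valid on a frame exactly when R is serial. R is not serial, so not valid.

B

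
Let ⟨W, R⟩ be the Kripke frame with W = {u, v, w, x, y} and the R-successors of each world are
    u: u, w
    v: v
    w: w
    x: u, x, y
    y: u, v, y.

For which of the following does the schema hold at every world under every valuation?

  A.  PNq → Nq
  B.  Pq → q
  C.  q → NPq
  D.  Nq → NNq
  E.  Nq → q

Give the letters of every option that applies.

R is reflexive: each world relates to itself.
R is not symmetric: u R w but not w R u.
R is not transitive: x R u and u R w but not x R w.
R is not euclidean: u R w and u R u but not w R u.
R is not a subset of the identity: u R w with u ≠ w.
(A) PNq → Nq is the dual of axiom 5, which corresponds to the euclidean property. R is not euclidean — not valid.
(B) Pq → q is valid only on frames where every R-edge is a self-loop. Here R ⊄ identity — not valid.
(C) q → NPq (axiom B) characterises the symmetric frames. R is not symmetric — not valid.
(D) axiom 4: valid iff R is transitive. R is not transitive — not valid.
(E) Nq → q is axiom T, which corresponds to reflexivity. R is reflexive — valid.

E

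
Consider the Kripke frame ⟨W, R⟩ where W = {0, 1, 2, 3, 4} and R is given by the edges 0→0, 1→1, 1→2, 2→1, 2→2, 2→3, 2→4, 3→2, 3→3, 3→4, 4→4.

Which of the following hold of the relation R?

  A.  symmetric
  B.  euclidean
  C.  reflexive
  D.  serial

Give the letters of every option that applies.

(A) not symmetric: 2 R 4 but not 4 R 2.
(B) not euclidean: 2 R 1 and 2 R 3 but not 1 R 3.
(C) reflexive: each world relates to itself.
(D) serial: every world has an R-successor.

C, D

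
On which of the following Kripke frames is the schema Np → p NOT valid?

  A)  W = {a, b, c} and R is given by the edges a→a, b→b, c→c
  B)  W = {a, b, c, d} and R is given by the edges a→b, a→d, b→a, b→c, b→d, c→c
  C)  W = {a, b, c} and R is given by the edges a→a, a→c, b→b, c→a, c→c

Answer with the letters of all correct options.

The schema Np → p is axiom T; it is valid on a frame iff R is reflexive.
(A) R is reflexive (each world relates to itself), so the schema is valid here.
(B) R is not reflexive (not a R a), so the schema fails here.
(C) R is reflexive (each world relates to itself), so the schema is valid here.

B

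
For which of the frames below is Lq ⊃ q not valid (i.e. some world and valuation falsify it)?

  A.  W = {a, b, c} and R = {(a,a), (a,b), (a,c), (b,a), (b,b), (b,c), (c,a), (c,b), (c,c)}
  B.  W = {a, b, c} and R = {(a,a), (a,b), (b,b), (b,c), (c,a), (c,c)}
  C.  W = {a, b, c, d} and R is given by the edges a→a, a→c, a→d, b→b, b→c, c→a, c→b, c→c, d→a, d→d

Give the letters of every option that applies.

none

The schema Lq ⊃ q is axiom T; it is valid on a frame iff R is reflexive.
(A) R is reflexive (each world relates to itself), so the schema is valid here.
(B) R is reflexive (each world relates to itself), so the schema is valid here.
(C) R is reflexive (each world relates to itself), so the schema is valid here.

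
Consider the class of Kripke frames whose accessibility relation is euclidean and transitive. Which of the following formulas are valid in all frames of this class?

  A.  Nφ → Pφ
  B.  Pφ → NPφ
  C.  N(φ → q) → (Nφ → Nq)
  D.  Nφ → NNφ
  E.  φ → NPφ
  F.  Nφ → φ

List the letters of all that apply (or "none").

(A) Nφ → Pφ is axiom D, which corresponds to seriality. Such an R need not be serial — not valid.
(B) Pφ → NPφ is axiom 5; it is valid on a frame exactly when R is euclidean. Every such R is euclidean, so valid.
(C) this is just K, valid on every normal frame.
(D) Nφ → NNφ is axiom 4; it is valid on a frame exactly when R is transitive. Every such R is transitive, so valid.
(E) axiom B: valid iff R is symmetric. Such an R need not be symmetric — not valid.
(F) Nφ → φ is axiom T; it is valid on a frame exactly when R is reflexive. Such an R need not be reflexive, so not valid.

B, C, D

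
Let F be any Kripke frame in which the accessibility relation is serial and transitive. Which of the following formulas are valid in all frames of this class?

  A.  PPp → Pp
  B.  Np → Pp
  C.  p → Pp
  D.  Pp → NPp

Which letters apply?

(A) PPp → Pp is the dual of axiom 4; it is valid on a frame exactly when R is transitive. Every such R is transitive, so valid.
(B) Np → Pp is axiom D; it is valid on a frame exactly when R is serial. Every such R is serial, so valid.
(C) the dual of axiom T: valid iff R is reflexive. Such an R need not be reflexive — not valid.
(D) Pp → NPp is axiom 5, which corresponds to the euclidean property. Such an R need not be euclidean — not valid.

A, B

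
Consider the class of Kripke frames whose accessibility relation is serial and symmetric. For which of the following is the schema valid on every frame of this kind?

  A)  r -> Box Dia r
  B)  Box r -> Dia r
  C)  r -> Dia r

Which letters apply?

A, B

(A) r -> Box Dia r is axiom B; it is valid on a frame exactly when R is symmetric. Every such R is symmetric, so valid.
(B) Box r -> Dia r is axiom D, which corresponds to seriality. Every such R is serial — valid.
(C) r -> Dia r is the dual of axiom T, which corresponds to reflexivity. Such an R need not be reflexive — not valid.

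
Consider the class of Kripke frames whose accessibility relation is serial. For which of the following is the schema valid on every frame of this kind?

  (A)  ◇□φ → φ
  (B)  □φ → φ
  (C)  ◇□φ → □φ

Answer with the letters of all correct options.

(A) the dual of axiom B: valid iff R is symmetric. Such an R need not be symmetric — not valid.
(B) □φ → φ is axiom T; it is valid on a frame exactly when R is reflexive. Such an R need not be reflexive, so not valid.
(C) ◇□φ → □φ is the dual of axiom 5, which corresponds to the euclidean property. Such an R need not be euclidean — not valid.

none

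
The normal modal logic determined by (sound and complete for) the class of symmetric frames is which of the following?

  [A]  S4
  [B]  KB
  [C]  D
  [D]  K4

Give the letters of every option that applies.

B

(A) S4 is determined by the class of reflexive and transitive frames.
(B) KB is determined by exactly this class.
(C) D is determined by the class of serial frames.
(D) K4 is determined by the class of transitive frames.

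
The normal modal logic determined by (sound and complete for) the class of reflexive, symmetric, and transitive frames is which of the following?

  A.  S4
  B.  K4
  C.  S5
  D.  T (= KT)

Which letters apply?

C

(A) S4 is determined by the class of reflexive and transitive frames.
(B) K4 is determined by the class of transitive frames.
(C) S5 is determined by exactly this class.
(D) T (= KT) is determined by the class of reflexive frames.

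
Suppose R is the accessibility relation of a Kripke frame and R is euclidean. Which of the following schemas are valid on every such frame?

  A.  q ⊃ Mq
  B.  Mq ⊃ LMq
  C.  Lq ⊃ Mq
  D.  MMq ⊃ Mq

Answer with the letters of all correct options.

(A) q ⊃ Mq is the dual of axiom T, which corresponds to reflexivity. Such an R need not be reflexive — not valid.
(B) Mq ⊃ LMq is axiom 5, which corresponds to the euclidean property. Every such R is euclidean — valid.
(C) Lq ⊃ Mq is axiom D; it is valid on a frame exactly when R is serial. Such an R need not be serial, so not valid.
(D) MMq ⊃ Mq (the dual of axiom 4) characterises the transitive frames. Such an R need not be transitive — not valid.

B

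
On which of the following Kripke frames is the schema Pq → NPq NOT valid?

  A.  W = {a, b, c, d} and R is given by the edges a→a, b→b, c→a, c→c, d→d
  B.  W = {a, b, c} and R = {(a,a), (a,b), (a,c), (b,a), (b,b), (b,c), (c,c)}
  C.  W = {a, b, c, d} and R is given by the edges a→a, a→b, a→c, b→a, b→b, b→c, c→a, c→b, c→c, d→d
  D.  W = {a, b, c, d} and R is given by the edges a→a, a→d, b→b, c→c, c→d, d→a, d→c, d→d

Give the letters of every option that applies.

A, B, D

The schema Pq → NPq is axiom 5; it is valid on a frame iff R is euclidean.
(A) R is not euclidean (c R a and c R c but not a R c), so the schema fails here.
(B) R is not euclidean (a R c and a R a but not c R a), so the schema fails here.
(C) R is euclidean (any two R-successors of the same world are R-related), so the schema is valid here.
(D) R is not euclidean (d R a and d R c but not a R c), so the schema fails here.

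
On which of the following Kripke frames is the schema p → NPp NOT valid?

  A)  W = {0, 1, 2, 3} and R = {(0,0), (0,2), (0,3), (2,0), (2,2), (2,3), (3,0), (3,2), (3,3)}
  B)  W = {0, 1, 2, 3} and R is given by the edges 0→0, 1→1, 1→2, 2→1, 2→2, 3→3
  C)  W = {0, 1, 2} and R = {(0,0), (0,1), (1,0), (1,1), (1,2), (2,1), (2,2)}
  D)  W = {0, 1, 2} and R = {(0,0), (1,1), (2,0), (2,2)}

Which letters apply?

D

The schema p → NPp is axiom B; it is valid on a frame iff R is symmetric.
(A) R is symmetric (every R-edge is matched by its reverse), so the schema is valid here.
(B) R is symmetric (every R-edge is matched by its reverse), so the schema is valid here.
(C) R is symmetric (every R-edge is matched by its reverse), so the schema is valid here.
(D) R is not symmetric (2 R 0 but not 0 R 2), so the schema fails here.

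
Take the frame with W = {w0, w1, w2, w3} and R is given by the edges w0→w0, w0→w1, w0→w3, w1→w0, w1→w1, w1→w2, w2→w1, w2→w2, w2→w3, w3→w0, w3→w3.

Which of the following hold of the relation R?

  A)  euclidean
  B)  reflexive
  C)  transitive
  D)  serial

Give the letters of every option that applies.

B, D

(A) not euclidean: w0 R w1 and w0 R w3 but not w1 R w3.
(B) reflexive: each world relates to itself.
(C) not transitive: w0 R w1 and w1 R w2 but not w0 R w2.
(D) serial: every world has an R-successor.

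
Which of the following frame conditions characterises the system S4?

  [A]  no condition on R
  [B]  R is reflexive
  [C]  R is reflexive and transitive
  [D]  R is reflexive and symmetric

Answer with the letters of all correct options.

(A) this class determines K, not S4.
(B) this class determines T (= KT), not S4.
(C) S4 is sound and complete for exactly this class.
(D) this class determines B (= KTB), not S4.

C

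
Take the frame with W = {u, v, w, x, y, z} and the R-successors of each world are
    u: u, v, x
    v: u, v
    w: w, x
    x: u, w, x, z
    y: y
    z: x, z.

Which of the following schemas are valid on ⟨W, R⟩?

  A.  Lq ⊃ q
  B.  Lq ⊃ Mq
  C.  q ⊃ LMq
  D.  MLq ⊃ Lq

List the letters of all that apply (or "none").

R is reflexive: each world relates to itself.
R is symmetric: every R-edge is matched by its reverse.
R is not euclidean: u R v and u R x but not v R x.
R is serial: every world has an R-successor.
(A) axiom T: valid iff R is reflexive. R is reflexive — valid.
(B) Lq ⊃ Mq (axiom D) characterises the serial frames. R is serial — valid.
(C) q ⊃ LMq is axiom B; it is valid on a frame exactly when R is symmetric. R is symmetric, so valid.
(D) MLq ⊃ Lq is the dual of axiom 5, which corresponds to the euclidean property. R is not euclidean — not valid.

A, B, C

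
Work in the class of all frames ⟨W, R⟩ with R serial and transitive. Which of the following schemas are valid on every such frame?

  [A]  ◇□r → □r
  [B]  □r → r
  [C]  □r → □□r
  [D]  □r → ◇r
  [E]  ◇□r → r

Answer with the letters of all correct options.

C, D

(A) ◇□r → □r is the dual of axiom 5, which corresponds to the euclidean property. Such an R need not be euclidean — not valid.
(B) axiom T: valid iff R is reflexive. Such an R need not be reflexive — not valid.
(C) □r → □□r (axiom 4) characterises the transitive frames. Every such R is transitive — valid.
(D) □r → ◇r (axiom D) characterises the serial frames. Every such R is serial — valid.
(E) the dual of axiom B: valid iff R is symmetric. Such an R need not be symmetric — not valid.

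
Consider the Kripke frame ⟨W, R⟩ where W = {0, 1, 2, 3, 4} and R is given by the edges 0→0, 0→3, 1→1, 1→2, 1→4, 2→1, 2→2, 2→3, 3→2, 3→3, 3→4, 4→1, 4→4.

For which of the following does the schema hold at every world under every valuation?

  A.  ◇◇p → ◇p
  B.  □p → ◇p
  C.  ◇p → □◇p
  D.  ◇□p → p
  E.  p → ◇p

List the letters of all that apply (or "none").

R is reflexive: each world relates to itself.
R is not symmetric: 0 R 3 but not 3 R 0.
R is not transitive: 0 R 3 and 3 R 2 but not 0 R 2.
R is not euclidean: 0 R 3 and 0 R 0 but not 3 R 0.
R is serial: every world has an R-successor.
(A) the dual of axiom 4: valid iff R is transitive. R is not transitive — not valid.
(B) □p → ◇p is axiom D, which corresponds to seriality. R is serial — valid.
(C) ◇p → □◇p (axiom 5) characterises the euclidean frames. R is not euclidean — not valid.
(D) ◇□p → p (the dual of axiom B) characterises the symmetric frames. R is not symmetric — not valid.
(E) the dual of axiom T: valid iff R is reflexive. R is reflexive — valid.

B, E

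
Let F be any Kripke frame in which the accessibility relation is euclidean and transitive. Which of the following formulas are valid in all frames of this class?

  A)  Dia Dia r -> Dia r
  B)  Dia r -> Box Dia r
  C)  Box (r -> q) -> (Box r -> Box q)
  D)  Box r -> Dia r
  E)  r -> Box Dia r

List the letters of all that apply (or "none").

A, B, C

(A) the dual of axiom 4: valid iff R is transitive. Every such R is transitive — valid.
(B) Dia r -> Box Dia r is axiom 5, which corresponds to the euclidean property. Every such R is euclidean — valid.
(C) Box (r -> q) -> (Box r -> Box q) is the K axiom; it holds on all frames — valid.
(D) Box r -> Dia r is axiom D; it is valid on a frame exactly when R is serial. Such an R need not be serial, so not valid.
(E) r -> Box Dia r is axiom B; it is valid on a frame exactly when R is symmetric. Such an R need not be symmetric, so not valid.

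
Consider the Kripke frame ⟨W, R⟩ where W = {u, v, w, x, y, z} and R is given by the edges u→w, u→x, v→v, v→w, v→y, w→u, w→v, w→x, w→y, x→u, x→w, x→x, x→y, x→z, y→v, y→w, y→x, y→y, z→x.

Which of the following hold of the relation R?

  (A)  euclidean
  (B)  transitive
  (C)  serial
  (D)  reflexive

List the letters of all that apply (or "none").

C

(A) not euclidean: w R u and w R v but not u R v.
(B) not transitive: u R w and w R u but not u R u.
(C) serial: every world has an R-successor.
(D) not reflexive: not u R u.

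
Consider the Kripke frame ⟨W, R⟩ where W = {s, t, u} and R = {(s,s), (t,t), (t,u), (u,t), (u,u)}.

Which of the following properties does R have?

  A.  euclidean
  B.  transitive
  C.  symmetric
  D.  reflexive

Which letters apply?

(A) euclidean: any two R-successors of the same world are R-related.
(B) transitive: R is closed under composition.
(C) symmetric: every R-edge is matched by its reverse.
(D) reflexive: each world relates to itself.

A, B, C, D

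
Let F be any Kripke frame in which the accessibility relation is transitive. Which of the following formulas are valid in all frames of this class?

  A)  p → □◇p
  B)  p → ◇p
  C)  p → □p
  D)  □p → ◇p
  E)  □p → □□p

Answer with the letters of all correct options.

E

(A) axiom B: valid iff R is symmetric. Such an R need not be symmetric — not valid.
(B) p → ◇p is the dual of axiom T; it is valid on a frame exactly when R is reflexive. Such an R need not be reflexive, so not valid.
(C) p → □p (equivalent to ◇p→p) corresponds to R being a subset of the identity. Such an R need not be a subset of the identity, so not valid.
(D) □p → ◇p is axiom D, which corresponds to seriality. Such an R need not be serial — not valid.
(E) □p → □□p is axiom 4; it is valid on a frame exactly when R is transitive. Every such R is transitive, so valid.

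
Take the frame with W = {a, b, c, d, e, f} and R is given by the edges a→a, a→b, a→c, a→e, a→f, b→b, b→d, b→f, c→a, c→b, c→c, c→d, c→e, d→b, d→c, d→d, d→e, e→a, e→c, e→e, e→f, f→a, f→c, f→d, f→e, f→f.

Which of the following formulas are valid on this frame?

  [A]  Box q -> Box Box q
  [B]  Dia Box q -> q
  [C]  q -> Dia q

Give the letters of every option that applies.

R is reflexive: each world relates to itself.
R is not symmetric: a R b but not b R a.
R is not transitive: a R b and b R d but not a R d.
(A) axiom 4: valid iff R is transitive. R is not transitive — not valid.
(B) Dia Box q -> q is the dual of axiom B, which corresponds to symmetry. R is not symmetric — not valid.
(C) the dual of axiom T: valid iff R is reflexive. R is reflexive — valid.

C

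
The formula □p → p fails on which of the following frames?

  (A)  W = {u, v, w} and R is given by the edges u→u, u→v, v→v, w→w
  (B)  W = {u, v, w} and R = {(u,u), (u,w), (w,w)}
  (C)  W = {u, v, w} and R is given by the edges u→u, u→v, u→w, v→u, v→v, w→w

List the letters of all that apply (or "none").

B

The schema □p → p is axiom T; it is valid on a frame iff R is reflexive.
(A) R is reflexive (each world relates to itself), so the schema is valid here.
(B) R is not reflexive (not v R v), so the schema fails here.
(C) R is reflexive (each world relates to itself), so the schema is valid here.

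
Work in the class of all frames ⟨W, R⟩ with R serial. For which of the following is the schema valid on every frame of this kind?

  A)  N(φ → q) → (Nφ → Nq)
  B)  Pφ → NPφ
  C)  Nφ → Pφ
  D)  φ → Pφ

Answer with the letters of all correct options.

(A) N(φ → q) → (Nφ → Nq) is the K axiom; it holds on all frames — valid.
(B) Pφ → NPφ is axiom 5; it is valid on a frame exactly when R is euclidean. Such an R need not be euclidean, so not valid.
(C) axiom D: valid iff R is serial. Every such R is serial — valid.
(D) φ → Pφ is the dual of axiom T; it is valid on a frame exactly when R is reflexive. Such an R need not be reflexive, so not valid.

A, C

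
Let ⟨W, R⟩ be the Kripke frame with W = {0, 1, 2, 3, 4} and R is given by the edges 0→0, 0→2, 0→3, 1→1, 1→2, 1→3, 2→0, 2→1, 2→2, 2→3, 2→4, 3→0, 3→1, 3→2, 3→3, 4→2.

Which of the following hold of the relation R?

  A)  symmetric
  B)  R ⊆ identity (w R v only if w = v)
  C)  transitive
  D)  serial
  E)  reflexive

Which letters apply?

(A) symmetric: every R-edge is matched by its reverse.
(B) not ⊆ identity: 0 R 2 with 0 ≠ 2.
(C) not transitive: 0 R 2 and 2 R 1 but not 0 R 1.
(D) serial: every world has an R-successor.
(E) not reflexive: not 4 R 4.

A, D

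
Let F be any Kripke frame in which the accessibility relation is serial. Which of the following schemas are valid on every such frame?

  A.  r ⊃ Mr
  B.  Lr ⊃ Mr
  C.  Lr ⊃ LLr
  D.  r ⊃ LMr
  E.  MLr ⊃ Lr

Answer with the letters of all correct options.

(A) r ⊃ Mr (the dual of axiom T) characterises the reflexive frames. Such an R need not be reflexive — not valid.
(B) Lr ⊃ Mr is axiom D, which corresponds to seriality. Every such R is serial — valid.
(C) axiom 4: valid iff R is transitive. Such an R need not be transitive — not valid.
(D) axiom B: valid iff R is symmetric. Such an R need not be symmetric — not valid.
(E) MLr ⊃ Lr (the dual of axiom 5) characterises the euclidean frames. Such an R need not be euclidean — not valid.

B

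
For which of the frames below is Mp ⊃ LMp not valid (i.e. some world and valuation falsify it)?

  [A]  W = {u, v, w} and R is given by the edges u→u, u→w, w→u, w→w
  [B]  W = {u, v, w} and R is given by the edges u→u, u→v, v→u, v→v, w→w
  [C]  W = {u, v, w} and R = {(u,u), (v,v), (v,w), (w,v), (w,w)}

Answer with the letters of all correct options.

The schema Mp ⊃ LMp is axiom 5; it is valid on a frame iff R is euclidean.
(A) R is euclidean (any two R-successors of the same world are R-related), so the schema is valid here.
(B) R is euclidean (any two R-successors of the same world are R-related), so the schema is valid here.
(C) R is euclidean (any two R-successors of the same world are R-related), so the schema is valid here.

none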